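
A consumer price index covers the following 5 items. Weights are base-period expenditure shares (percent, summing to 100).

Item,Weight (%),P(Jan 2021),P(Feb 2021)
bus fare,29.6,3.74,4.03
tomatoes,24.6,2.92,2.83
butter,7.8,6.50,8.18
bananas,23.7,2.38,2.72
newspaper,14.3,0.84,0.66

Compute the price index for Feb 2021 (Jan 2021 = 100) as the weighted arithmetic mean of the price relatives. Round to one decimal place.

bus fare: 29.6 × (4.03/3.74) = 29.6 × 1.077540 = 31.8952
tomatoes: 24.6 × (2.83/2.92) = 24.6 × 0.969178 = 23.8418
butter: 7.8 × (8.18/6.50) = 7.8 × 1.258462 = 9.8160
bananas: 23.7 × (2.72/2.38) = 23.7 × 1.142857 = 27.0857
newspaper: 14.3 × (0.66/0.84) = 14.3 × 0.785714 = 11.2357
Index = Σ wᵢ·(p₁ᵢ/p₀ᵢ) = 31.8952 + 23.8418 + 9.8160 + 27.0857 + 11.2357 = 103.8744

103.9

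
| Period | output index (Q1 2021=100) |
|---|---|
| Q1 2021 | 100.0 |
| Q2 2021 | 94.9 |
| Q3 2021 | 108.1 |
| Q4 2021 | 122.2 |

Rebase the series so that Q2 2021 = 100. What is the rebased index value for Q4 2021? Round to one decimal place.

128.8

Rebased(Q4 2021) = 122.2 / 94.9 × 100 = 128.7671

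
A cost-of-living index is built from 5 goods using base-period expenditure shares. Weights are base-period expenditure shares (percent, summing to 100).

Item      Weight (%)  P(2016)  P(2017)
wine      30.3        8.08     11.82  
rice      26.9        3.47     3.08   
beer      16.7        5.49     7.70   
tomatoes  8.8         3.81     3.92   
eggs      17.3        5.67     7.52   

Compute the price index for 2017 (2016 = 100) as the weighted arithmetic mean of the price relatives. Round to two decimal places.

wine: 30.3 × (11.82/8.08) = 30.3 × 1.462871 = 44.3250
rice: 26.9 × (3.08/3.47) = 26.9 × 0.887608 = 23.8767
beer: 16.7 × (7.70/5.49) = 16.7 × 1.402550 = 23.4226
tomatoes: 8.8 × (3.92/3.81) = 8.8 × 1.028871 = 9.0541
eggs: 17.3 × (7.52/5.67) = 17.3 × 1.326279 = 22.9446
Index = Σ wᵢ·(p₁ᵢ/p₀ᵢ) = 44.3250 + 23.8767 + 23.4226 + 9.0541 + 22.9446 = 123.6229

123.62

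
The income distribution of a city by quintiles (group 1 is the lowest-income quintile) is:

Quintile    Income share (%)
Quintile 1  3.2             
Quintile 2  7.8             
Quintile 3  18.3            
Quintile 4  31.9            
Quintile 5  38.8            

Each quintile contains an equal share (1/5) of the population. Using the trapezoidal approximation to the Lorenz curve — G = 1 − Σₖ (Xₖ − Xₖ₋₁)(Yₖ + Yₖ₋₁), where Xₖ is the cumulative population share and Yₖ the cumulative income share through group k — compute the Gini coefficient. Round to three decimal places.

Cumulative income shares Yₖ: 0.0320, 0.1100, 0.2930, 0.6120, 1.0000
Σ (Xₖ−Xₖ₋₁)(Yₖ+Yₖ₋₁) = (1/5)(0.0320+0.0000) + (1/5)(0.1100+0.0320) + (1/5)(0.2930+0.1100) + (1/5)(0.6120+0.2930) + (1/5)(1.0000+0.6120)
  = 0.0064 + 0.0284 + 0.0806 + 0.1810 + 0.3224 = 0.6188
G = 1 − 0.6188 = 0.3812

0.381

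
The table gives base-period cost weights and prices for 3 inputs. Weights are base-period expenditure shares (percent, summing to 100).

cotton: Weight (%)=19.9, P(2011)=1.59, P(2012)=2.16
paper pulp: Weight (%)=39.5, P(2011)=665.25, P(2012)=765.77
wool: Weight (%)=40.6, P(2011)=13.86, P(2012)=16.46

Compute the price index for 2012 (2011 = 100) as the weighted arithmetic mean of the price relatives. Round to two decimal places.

120.72

cotton: 19.9 × (2.16/1.59) = 19.9 × 1.358491 = 27.0340
paper pulp: 39.5 × (765.77/665.25) = 39.5 × 1.151101 = 45.4685
wool: 40.6 × (16.46/13.86) = 40.6 × 1.187590 = 48.2162
Index = Σ wᵢ·(p₁ᵢ/p₀ᵢ) = 27.0340 + 45.4685 + 48.2162 = 120.7186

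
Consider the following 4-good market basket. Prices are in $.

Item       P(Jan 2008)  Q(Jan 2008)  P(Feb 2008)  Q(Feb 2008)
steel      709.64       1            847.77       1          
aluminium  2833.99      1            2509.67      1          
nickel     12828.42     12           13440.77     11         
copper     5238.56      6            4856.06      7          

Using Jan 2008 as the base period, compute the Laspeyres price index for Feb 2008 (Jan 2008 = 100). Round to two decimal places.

102.58

Laspeyres price index uses base-period quantities as weights.
ΣP(Feb 2008)·Q(Jan 2008) = 847.77×1 + 2509.67×1 + 13440.77×12 + 4856.06×6 = 847.77 + 2509.67 + 161289.24 + 29136.36 = 193783.04
ΣP(Jan 2008)·Q(Jan 2008) = 709.64×1 + 2833.99×1 + 12828.42×12 + 5238.56×6 = 709.64 + 2833.99 + 153941.04 + 31431.36 = 188916.03
Index = 193783.04 / 188916.03 × 100 = 102.5763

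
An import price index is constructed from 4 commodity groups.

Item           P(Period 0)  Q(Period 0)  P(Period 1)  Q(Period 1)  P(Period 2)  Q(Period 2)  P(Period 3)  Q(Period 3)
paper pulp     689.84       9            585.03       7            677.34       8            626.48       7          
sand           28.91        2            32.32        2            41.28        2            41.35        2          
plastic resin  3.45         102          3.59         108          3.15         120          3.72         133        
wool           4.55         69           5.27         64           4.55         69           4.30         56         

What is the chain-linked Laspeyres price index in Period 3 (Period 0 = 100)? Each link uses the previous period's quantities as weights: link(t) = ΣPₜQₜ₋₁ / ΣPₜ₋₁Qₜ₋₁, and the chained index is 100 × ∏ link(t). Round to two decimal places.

92.02

Link Period 0→Period 1:
ΣP(Period 1)Q(Period 0) = 585.03×9 + 32.32×2 + 3.59×102 + 5.27×69 = 5265.27 + 64.64 + 366.18 + 363.63 = 6059.72
ΣP(Period 0)Q(Period 0) = 689.84×9 + 28.91×2 + 3.45×102 + 4.55×69 = 6208.56 + 57.82 + 351.9 + 313.95 = 6932.23
link = 6059.72/6932.23 = 0.874137
Link Period 1→Period 2:
ΣP(Period 2)Q(Period 1) = 677.34×7 + 41.28×2 + 3.15×108 + 4.55×64 = 4741.38 + 82.56 + 340.2 + 291.2 = 5455.34
ΣP(Period 1)Q(Period 1) = 585.03×7 + 32.32×2 + 3.59×108 + 5.27×64 = 4095.21 + 64.64 + 387.72 + 337.28 = 4884.85
link = 5455.34/4884.85 = 1.116788
Link Period 2→Period 3:
ΣP(Period 3)Q(Period 2) = 626.48×8 + 41.35×2 + 3.72×120 + 4.30×69 = 5011.84 + 82.7 + 446.4 + 296.7 = 5837.64
ΣP(Period 2)Q(Period 2) = 677.34×8 + 41.28×2 + 3.15×120 + 4.55×69 = 5418.72 + 82.56 + 378 + 313.95 = 6193.23
link = 5837.64/6193.23 = 0.942584
Chained index = 100 × 0.874137 × 1.116788 × 0.942584 = 92.0175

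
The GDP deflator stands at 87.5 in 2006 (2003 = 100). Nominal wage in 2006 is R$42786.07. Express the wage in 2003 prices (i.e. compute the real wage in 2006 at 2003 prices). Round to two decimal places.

48898.37

Real = Nominal ÷ (Index/100) = 42786.07 ÷ (87.5/100)
     = 42786.07 ÷ 0.875 = 48898.3657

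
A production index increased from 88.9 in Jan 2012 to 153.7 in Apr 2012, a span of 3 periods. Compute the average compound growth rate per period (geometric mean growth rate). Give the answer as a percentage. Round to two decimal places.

20.02%

Growth factor = (153.7/88.9)^(1/3) = (1.728909)^(1/3) = 1.200210
Growth rate = 1.200210 − 1 = 0.200210 = 20.0210%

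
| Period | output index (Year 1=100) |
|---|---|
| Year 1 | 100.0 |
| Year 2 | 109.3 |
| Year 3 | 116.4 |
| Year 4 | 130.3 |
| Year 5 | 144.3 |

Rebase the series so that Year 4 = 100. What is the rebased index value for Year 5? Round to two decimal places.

110.74

Rebased(Year 5) = 144.3 / 130.3 × 100 = 110.7444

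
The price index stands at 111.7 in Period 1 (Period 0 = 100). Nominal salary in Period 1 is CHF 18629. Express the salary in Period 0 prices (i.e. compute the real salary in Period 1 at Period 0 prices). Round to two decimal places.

16677.71

Real = Nominal ÷ (Index/100) = 18629 ÷ (111.7/100)
     = 18629 ÷ 1.117 = 16677.7081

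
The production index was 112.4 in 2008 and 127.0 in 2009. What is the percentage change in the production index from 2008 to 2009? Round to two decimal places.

Change = (127.0 − 112.4) / 112.4 × 100
       = 14.6 / 112.4 × 100 = 12.9893%

12.99%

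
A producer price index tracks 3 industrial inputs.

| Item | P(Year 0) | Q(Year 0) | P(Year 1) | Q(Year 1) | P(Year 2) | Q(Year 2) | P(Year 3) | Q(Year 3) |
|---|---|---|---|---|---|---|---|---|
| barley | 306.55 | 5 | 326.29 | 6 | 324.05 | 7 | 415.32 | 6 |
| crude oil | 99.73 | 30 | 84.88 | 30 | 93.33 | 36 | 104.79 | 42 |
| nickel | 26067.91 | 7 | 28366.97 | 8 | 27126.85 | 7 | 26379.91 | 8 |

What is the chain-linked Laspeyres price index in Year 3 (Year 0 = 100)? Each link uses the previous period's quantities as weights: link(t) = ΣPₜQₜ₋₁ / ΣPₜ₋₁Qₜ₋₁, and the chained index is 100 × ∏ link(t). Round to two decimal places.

Link Year 0→Year 1:
ΣP(Year 1)Q(Year 0) = 326.29×5 + 84.88×30 + 28366.97×7 = 1631.45 + 2546.4 + 198568.79 = 202746.64
ΣP(Year 0)Q(Year 0) = 306.55×5 + 99.73×30 + 26067.91×7 = 1532.75 + 2991.9 + 182475.37 = 187000.02
link = 202746.64/187000.02 = 1.084207
Link Year 1→Year 2:
ΣP(Year 2)Q(Year 1) = 324.05×6 + 93.33×30 + 27126.85×8 = 1944.3 + 2799.9 + 217014.8 = 221759
ΣP(Year 1)Q(Year 1) = 326.29×6 + 84.88×30 + 28366.97×8 = 1957.74 + 2546.4 + 226935.76 = 231439.9
link = 221759/231439.9 = 0.958171
Link Year 2→Year 3:
ΣP(Year 3)Q(Year 2) = 415.32×7 + 104.79×36 + 26379.91×7 = 2907.24 + 3772.44 + 184659.37 = 191339.05
ΣP(Year 2)Q(Year 2) = 324.05×7 + 93.33×36 + 27126.85×7 = 2268.35 + 3359.88 + 189887.95 = 195516.18
link = 191339.05/195516.18 = 0.978635
Chained index = 100 × 1.084207 × 0.958171 × 0.978635 = 101.6660

101.67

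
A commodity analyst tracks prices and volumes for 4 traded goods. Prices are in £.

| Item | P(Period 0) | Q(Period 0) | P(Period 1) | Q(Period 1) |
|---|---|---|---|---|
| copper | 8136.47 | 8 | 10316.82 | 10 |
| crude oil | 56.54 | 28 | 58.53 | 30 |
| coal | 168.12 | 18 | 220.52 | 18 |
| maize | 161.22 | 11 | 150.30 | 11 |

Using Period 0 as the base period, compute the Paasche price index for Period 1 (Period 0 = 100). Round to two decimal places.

125.82

Paasche price index uses current-period quantities as weights.
ΣP(Period 1)·Q(Period 1) = 10316.82×10 + 58.53×30 + 220.52×18 + 150.30×11 = 103168.2 + 1755.9 + 3969.36 + 1653.3 = 110546.76
ΣP(Period 0)·Q(Period 1) = 8136.47×10 + 56.54×30 + 168.12×18 + 161.22×11 = 81364.7 + 1696.2 + 3026.16 + 1773.42 = 87860.48
Index = 110546.76 / 87860.48 × 100 = 125.8208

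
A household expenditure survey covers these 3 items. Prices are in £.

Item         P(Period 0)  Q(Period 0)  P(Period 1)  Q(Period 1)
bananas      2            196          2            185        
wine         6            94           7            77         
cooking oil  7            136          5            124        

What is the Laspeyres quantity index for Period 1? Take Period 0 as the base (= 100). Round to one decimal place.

Laspeyres quantity index uses base-period prices as weights.
ΣP(Period 0)·Q(Period 1) = 2×185 + 6×77 + 7×124 = 370 + 462 + 868 = 1700
ΣP(Period 0)·Q(Period 0) = 2×196 + 6×94 + 7×136 = 392 + 564 + 952 = 1908
Index = 1700 / 1908 × 100 = 89.0985

89.1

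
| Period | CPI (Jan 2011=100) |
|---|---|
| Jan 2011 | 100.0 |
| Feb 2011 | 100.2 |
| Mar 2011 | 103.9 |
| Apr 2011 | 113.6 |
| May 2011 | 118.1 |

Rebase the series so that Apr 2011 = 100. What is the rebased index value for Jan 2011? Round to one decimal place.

Rebased(Jan 2011) = 100.0 / 113.6 × 100 = 88.0282

88.0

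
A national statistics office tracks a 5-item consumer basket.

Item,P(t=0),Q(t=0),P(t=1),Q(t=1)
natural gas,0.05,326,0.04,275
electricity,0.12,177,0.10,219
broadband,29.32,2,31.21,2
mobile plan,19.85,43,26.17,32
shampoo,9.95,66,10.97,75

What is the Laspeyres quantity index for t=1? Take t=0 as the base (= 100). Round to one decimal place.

Laspeyres quantity index uses base-period prices as weights.
ΣP(t=0)·Q(t=1) = 0.05×275 + 0.12×219 + 29.32×2 + 19.85×32 + 9.95×75 = 13.75 + 26.28 + 58.64 + 635.2 + 746.25 = 1480.12
ΣP(t=0)·Q(t=0) = 0.05×326 + 0.12×177 + 29.32×2 + 19.85×43 + 9.95×66 = 16.3 + 21.24 + 58.64 + 853.55 + 656.7 = 1606.43
Index = 1480.12 / 1606.43 × 100 = 92.1372

92.1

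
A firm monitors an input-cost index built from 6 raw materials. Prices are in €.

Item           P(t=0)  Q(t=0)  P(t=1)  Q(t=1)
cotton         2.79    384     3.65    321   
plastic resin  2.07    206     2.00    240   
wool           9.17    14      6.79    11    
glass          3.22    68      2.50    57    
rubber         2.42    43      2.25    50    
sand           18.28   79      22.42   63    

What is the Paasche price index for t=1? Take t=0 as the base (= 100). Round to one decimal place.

115.1

Paasche price index uses current-period quantities as weights.
ΣP(t=1)·Q(t=1) = 3.65×321 + 2.00×240 + 6.79×11 + 2.50×57 + 2.25×50 + 22.42×63 = 1171.65 + 480 + 74.69 + 142.5 + 112.5 + 1412.46 = 3393.8
ΣP(t=0)·Q(t=1) = 2.79×321 + 2.07×240 + 9.17×11 + 3.22×57 + 2.42×50 + 18.28×63 = 895.59 + 496.8 + 100.87 + 183.54 + 121 + 1151.64 = 2949.44
Index = 3393.8 / 2949.44 × 100 = 115.0659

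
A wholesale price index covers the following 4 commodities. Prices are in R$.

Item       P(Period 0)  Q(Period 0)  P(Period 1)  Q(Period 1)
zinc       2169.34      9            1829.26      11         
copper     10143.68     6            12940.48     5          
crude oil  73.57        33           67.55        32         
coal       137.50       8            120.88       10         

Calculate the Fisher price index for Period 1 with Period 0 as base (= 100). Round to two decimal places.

Laspeyres component (base-period weights):
ΣP(Period 1)Q(Period 0) = 1829.26×9 + 12940.48×6 + 67.55×33 + 120.88×8 = 16463.34 + 77642.88 + 2229.15 + 967.04 = 97302.41
ΣP(Period 0)Q(Period 0) = 2169.34×9 + 10143.68×6 + 73.57×33 + 137.50×8 = 19524.06 + 60862.08 + 2427.81 + 1100 = 83913.95
L = 97302.41 / 83913.95 × 100 = 115.9550
Paasche component (current-period weights):
ΣP(Period 1)Q(Period 1) = 1829.26×11 + 12940.48×5 + 67.55×32 + 120.88×10 = 20121.86 + 64702.4 + 2161.6 + 1208.8 = 88194.66
ΣP(Period 0)Q(Period 1) = 2169.34×11 + 10143.68×5 + 73.57×32 + 137.50×10 = 23862.74 + 50718.4 + 2354.24 + 1375 = 78310.38
P = 88194.66 / 78310.38 × 100 = 112.6219
Fisher = √(L × P) = √(115.9550 × 112.6219) = 114.2763

114.28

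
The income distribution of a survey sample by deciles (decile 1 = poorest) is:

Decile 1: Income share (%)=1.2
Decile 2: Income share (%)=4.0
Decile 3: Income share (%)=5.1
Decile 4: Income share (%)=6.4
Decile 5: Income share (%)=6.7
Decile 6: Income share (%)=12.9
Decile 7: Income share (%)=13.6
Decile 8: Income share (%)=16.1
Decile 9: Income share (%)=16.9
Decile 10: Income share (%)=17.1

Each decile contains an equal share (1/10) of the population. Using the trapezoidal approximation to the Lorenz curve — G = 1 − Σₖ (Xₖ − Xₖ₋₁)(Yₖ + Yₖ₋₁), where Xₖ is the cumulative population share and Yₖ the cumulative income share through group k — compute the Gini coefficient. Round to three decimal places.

Cumulative income shares Yₖ: 0.0120, 0.0520, 0.1030, 0.1670, 0.2340, 0.3630, 0.4990, 0.6600, 0.8290, 1.0000
Σ (Xₖ−Xₖ₋₁)(Yₖ+Yₖ₋₁) = (1/10)(0.0120+0.0000) + (1/10)(0.0520+0.0120) + (1/10)(0.1030+0.0520) + (1/10)(0.1670+0.1030) + (1/10)(0.2340+0.1670) + (1/10)(0.3630+0.2340) + (1/10)(0.4990+0.3630) + (1/10)(0.6600+0.4990) + (1/10)(0.8290+0.6600) + (1/10)(1.0000+0.8290)
  = 0.0012 + 0.0064 + 0.0155 + 0.0270 + 0.0401 + 0.0597 + 0.0862 + 0.1159 + 0.1489 + 0.1829 = 0.6838
G = 1 − 0.6838 = 0.3162

0.316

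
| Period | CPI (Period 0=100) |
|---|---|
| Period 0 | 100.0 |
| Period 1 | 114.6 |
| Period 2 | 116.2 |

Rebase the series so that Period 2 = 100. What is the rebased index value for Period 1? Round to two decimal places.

98.62

Rebased(Period 1) = 114.6 / 116.2 × 100 = 98.6231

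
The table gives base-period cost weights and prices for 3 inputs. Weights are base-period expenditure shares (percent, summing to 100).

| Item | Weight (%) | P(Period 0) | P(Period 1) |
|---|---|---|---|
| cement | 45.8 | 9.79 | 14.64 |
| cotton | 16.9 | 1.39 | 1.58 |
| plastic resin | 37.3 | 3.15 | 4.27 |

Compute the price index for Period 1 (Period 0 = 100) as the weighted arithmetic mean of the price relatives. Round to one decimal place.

138.3

cement: 45.8 × (14.64/9.79) = 45.8 × 1.495403 = 68.4895
cotton: 16.9 × (1.58/1.39) = 16.9 × 1.136691 = 19.2101
plastic resin: 37.3 × (4.27/3.15) = 37.3 × 1.355556 = 50.5622
Index = Σ wᵢ·(p₁ᵢ/p₀ᵢ) = 68.4895 + 19.2101 + 50.5622 = 138.2618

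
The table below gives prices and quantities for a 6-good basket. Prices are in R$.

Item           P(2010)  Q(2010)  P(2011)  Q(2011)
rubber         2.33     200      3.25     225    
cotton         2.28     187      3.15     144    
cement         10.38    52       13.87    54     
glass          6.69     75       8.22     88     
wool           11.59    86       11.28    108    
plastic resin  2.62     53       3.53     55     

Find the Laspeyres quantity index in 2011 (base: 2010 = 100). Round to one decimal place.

110.7

Laspeyres quantity index uses base-period prices as weights.
ΣP(2010)·Q(2011) = 2.33×225 + 2.28×144 + 10.38×54 + 6.69×88 + 11.59×108 + 2.62×55 = 524.25 + 328.32 + 560.52 + 588.72 + 1251.72 + 144.1 = 3397.63
ΣP(2010)·Q(2010) = 2.33×200 + 2.28×187 + 10.38×52 + 6.69×75 + 11.59×86 + 2.62×53 = 466 + 426.36 + 539.76 + 501.75 + 996.74 + 138.86 = 3069.47
Index = 3397.63 / 3069.47 × 100 = 110.6911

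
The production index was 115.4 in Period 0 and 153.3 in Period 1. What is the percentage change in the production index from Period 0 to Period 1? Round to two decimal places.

32.84%

Change = (153.3 − 115.4) / 115.4 × 100
       = 37.9 / 115.4 × 100 = 32.8423%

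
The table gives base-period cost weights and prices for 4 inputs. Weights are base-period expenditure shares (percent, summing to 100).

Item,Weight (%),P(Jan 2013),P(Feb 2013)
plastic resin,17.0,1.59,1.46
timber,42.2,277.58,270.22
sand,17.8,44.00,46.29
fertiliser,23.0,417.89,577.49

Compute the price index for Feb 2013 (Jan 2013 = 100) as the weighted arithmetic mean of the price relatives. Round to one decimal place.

plastic resin: 17.0 × (1.46/1.59) = 17.0 × 0.918239 = 15.6101
timber: 42.2 × (270.22/277.58) = 42.2 × 0.973485 = 41.0811
sand: 17.8 × (46.29/44.00) = 17.8 × 1.052045 = 18.7264
fertiliser: 23.0 × (577.49/417.89) = 23.0 × 1.381919 = 31.7841
Index = Σ wᵢ·(p₁ᵢ/p₀ᵢ) = 15.6101 + 41.0811 + 18.7264 + 31.7841 = 107.2017

107.2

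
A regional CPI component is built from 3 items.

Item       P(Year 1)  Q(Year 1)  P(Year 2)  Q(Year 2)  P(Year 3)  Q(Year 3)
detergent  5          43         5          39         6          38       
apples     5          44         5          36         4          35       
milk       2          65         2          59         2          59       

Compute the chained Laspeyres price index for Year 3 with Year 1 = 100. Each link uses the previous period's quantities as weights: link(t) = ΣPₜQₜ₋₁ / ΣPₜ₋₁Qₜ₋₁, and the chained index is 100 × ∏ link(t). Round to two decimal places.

100.61

Link Year 1→Year 2:
ΣP(Year 2)Q(Year 1) = 5×43 + 5×44 + 2×65 = 215 + 220 + 130 = 565
ΣP(Year 1)Q(Year 1) = 5×43 + 5×44 + 2×65 = 215 + 220 + 130 = 565
link = 565/565 = 1.000000
Link Year 2→Year 3:
ΣP(Year 3)Q(Year 2) = 6×39 + 4×36 + 2×59 = 234 + 144 + 118 = 496
ΣP(Year 2)Q(Year 2) = 5×39 + 5×36 + 2×59 = 195 + 180 + 118 = 493
link = 496/493 = 1.006085
Chained index = 100 × 1.000000 × 1.006085 = 100.6085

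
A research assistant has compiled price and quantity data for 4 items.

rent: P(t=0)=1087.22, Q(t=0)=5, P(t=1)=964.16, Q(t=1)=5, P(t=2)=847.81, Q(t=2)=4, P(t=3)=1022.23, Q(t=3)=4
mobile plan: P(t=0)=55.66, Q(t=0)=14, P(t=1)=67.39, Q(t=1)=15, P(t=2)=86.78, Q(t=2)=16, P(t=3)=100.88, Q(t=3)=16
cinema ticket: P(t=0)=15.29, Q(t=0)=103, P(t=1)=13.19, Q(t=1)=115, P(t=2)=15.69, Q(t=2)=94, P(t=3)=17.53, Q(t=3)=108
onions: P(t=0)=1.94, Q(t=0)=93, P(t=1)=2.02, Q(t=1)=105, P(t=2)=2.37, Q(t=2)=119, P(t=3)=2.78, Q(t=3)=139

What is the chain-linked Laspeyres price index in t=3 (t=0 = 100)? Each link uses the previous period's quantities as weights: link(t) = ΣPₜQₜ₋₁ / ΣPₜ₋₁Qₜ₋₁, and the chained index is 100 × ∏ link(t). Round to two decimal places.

108.26

Link t=0→t=1:
ΣP(t=1)Q(t=0) = 964.16×5 + 67.39×14 + 13.19×103 + 2.02×93 = 4820.8 + 943.46 + 1358.57 + 187.86 = 7310.69
ΣP(t=0)Q(t=0) = 1087.22×5 + 55.66×14 + 15.29×103 + 1.94×93 = 5436.1 + 779.24 + 1574.87 + 180.42 = 7970.63
link = 7310.69/7970.63 = 0.917204
Link t=1→t=2:
ΣP(t=2)Q(t=1) = 847.81×5 + 86.78×15 + 15.69×115 + 2.37×105 = 4239.05 + 1301.7 + 1804.35 + 248.85 = 7593.95
ΣP(t=1)Q(t=1) = 964.16×5 + 67.39×15 + 13.19×115 + 2.02×105 = 4820.8 + 1010.85 + 1516.85 + 212.1 = 7560.6
link = 7593.95/7560.6 = 1.004411
Link t=2→t=3:
ΣP(t=3)Q(t=2) = 1022.23×4 + 100.88×16 + 17.53×94 + 2.78×119 = 4088.92 + 1614.08 + 1647.82 + 330.82 = 7681.64
ΣP(t=2)Q(t=2) = 847.81×4 + 86.78×16 + 15.69×94 + 2.37×119 = 3391.24 + 1388.48 + 1474.86 + 282.03 = 6536.61
link = 7681.64/6536.61 = 1.175172
Chained index = 100 × 0.917204 × 1.004411 × 1.175172 = 108.2626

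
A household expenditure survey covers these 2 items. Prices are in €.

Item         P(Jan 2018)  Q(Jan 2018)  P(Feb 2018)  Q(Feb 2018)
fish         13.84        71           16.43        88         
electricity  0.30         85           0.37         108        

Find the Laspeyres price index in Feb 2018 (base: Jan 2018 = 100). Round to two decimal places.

118.83

Laspeyres price index uses base-period quantities as weights.
ΣP(Feb 2018)·Q(Jan 2018) = 16.43×71 + 0.37×85 = 1166.53 + 31.45 = 1197.98
ΣP(Jan 2018)·Q(Jan 2018) = 13.84×71 + 0.30×85 = 982.64 + 25.5 = 1008.14
Index = 1197.98 / 1008.14 × 100 = 118.8307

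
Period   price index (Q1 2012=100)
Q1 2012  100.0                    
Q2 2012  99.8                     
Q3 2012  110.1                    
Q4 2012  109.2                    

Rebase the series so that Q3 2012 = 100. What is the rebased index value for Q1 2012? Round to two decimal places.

Rebased(Q1 2012) = 100.0 / 110.1 × 100 = 90.8265

90.83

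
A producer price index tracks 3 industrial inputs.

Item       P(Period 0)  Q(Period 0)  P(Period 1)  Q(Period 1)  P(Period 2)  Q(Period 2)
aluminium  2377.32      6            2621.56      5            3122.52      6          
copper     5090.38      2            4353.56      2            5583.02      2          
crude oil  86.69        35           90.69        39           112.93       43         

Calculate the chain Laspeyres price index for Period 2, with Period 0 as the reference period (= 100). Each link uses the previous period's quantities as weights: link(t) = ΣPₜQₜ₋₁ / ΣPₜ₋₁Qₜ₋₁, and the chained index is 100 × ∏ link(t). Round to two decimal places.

Link Period 0→Period 1:
ΣP(Period 1)Q(Period 0) = 2621.56×6 + 4353.56×2 + 90.69×35 = 15729.36 + 8707.12 + 3174.15 = 27610.63
ΣP(Period 0)Q(Period 0) = 2377.32×6 + 5090.38×2 + 86.69×35 = 14263.92 + 10180.76 + 3034.15 = 27478.83
link = 27610.63/27478.83 = 1.004796
Link Period 1→Period 2:
ΣP(Period 2)Q(Period 1) = 3122.52×5 + 5583.02×2 + 112.93×39 = 15612.6 + 11166.04 + 4404.27 = 31182.91
ΣP(Period 1)Q(Period 1) = 2621.56×5 + 4353.56×2 + 90.69×39 = 13107.8 + 8707.12 + 3536.91 = 25351.83
link = 31182.91/25351.83 = 1.230006
Chained index = 100 × 1.004796 × 1.230006 = 123.5906

123.59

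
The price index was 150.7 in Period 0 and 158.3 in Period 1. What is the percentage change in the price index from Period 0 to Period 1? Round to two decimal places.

Change = (158.3 − 150.7) / 150.7 × 100
       = 7.6 / 150.7 × 100 = 5.0431%

5.04%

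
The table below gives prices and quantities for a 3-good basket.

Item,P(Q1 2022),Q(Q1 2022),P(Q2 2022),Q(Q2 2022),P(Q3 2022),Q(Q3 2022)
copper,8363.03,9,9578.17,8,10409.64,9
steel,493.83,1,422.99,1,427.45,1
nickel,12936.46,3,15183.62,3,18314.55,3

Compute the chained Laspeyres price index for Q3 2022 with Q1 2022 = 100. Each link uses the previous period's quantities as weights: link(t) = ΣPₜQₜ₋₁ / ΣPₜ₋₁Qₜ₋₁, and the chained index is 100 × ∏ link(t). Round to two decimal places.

Link Q1 2022→Q2 2022:
ΣP(Q2 2022)Q(Q1 2022) = 9578.17×9 + 422.99×1 + 15183.62×3 = 86203.53 + 422.99 + 45550.86 = 132177.38
ΣP(Q1 2022)Q(Q1 2022) = 8363.03×9 + 493.83×1 + 12936.46×3 = 75267.27 + 493.83 + 38809.38 = 114570.48
link = 132177.38/114570.48 = 1.153677
Link Q2 2022→Q3 2022:
ΣP(Q3 2022)Q(Q2 2022) = 10409.64×8 + 427.45×1 + 18314.55×3 = 83277.12 + 427.45 + 54943.65 = 138648.22
ΣP(Q2 2022)Q(Q2 2022) = 9578.17×8 + 422.99×1 + 15183.62×3 = 76625.36 + 422.99 + 45550.86 = 122599.21
link = 138648.22/122599.21 = 1.130906
Chained index = 100 × 1.153677 × 1.130906 = 130.4701

130.47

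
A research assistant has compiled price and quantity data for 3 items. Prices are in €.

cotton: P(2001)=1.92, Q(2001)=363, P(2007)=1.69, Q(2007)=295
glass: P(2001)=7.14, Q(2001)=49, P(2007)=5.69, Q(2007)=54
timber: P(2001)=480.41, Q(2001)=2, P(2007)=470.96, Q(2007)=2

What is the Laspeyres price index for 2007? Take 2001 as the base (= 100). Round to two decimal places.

Laspeyres price index uses base-period quantities as weights.
ΣP(2007)·Q(2001) = 1.69×363 + 5.69×49 + 470.96×2 = 613.47 + 278.81 + 941.92 = 1834.2
ΣP(2001)·Q(2001) = 1.92×363 + 7.14×49 + 480.41×2 = 696.96 + 349.86 + 960.82 = 2007.64
Index = 1834.2 / 2007.64 × 100 = 91.3610

91.36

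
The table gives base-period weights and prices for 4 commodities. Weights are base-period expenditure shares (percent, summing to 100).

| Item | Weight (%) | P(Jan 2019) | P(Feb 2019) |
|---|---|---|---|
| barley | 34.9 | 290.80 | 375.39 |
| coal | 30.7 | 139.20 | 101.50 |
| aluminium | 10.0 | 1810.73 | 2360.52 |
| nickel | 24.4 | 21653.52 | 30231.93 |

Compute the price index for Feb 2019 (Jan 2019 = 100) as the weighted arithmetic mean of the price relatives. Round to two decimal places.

barley: 34.9 × (375.39/290.80) = 34.9 × 1.290887 = 45.0520
coal: 30.7 × (101.50/139.20) = 30.7 × 0.729167 = 22.3854
aluminium: 10.0 × (2360.52/1810.73) = 10.0 × 1.303629 = 13.0363
nickel: 24.4 × (30231.93/21653.52) = 24.4 × 1.396167 = 34.0665
Index = Σ wᵢ·(p₁ᵢ/p₀ᵢ) = 45.0520 + 22.3854 + 13.0363 + 34.0665 = 114.5401

114.54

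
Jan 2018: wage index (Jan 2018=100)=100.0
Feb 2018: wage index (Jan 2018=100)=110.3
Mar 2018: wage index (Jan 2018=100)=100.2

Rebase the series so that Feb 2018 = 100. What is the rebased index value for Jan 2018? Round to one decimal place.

Rebased(Jan 2018) = 100.0 / 110.3 × 100 = 90.6618

90.7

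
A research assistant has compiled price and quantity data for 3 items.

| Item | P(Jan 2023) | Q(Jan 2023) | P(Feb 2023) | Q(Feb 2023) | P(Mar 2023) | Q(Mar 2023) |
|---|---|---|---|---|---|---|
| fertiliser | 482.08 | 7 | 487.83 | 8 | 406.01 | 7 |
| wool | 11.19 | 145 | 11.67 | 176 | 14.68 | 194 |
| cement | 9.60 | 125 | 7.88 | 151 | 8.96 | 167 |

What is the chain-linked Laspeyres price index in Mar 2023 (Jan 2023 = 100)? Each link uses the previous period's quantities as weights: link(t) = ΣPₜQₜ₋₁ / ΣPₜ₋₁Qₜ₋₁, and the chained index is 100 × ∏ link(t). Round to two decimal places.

98.83

Link Jan 2023→Feb 2023:
ΣP(Feb 2023)Q(Jan 2023) = 487.83×7 + 11.67×145 + 7.88×125 = 3414.81 + 1692.15 + 985 = 6091.96
ΣP(Jan 2023)Q(Jan 2023) = 482.08×7 + 11.19×145 + 9.60×125 = 3374.56 + 1622.55 + 1200 = 6197.11
link = 6091.96/6197.11 = 0.983032
Link Feb 2023→Mar 2023:
ΣP(Mar 2023)Q(Feb 2023) = 406.01×8 + 14.68×176 + 8.96×151 = 3248.08 + 2583.68 + 1352.96 = 7184.72
ΣP(Feb 2023)Q(Feb 2023) = 487.83×8 + 11.67×176 + 7.88×151 = 3902.64 + 2053.92 + 1189.88 = 7146.44
link = 7184.72/7146.44 = 1.005357
Chained index = 100 × 0.983032 × 1.005357 = 98.8298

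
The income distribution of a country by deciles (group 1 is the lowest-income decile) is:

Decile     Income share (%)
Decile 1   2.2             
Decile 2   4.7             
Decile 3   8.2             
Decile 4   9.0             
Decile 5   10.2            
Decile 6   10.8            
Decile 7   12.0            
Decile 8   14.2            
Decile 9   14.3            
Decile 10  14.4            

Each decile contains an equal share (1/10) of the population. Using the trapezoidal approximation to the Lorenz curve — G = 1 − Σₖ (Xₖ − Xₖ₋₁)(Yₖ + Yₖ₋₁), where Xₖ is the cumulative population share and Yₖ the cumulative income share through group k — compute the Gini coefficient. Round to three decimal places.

Cumulative income shares Yₖ: 0.0220, 0.0690, 0.1510, 0.2410, 0.3430, 0.4510, 0.5710, 0.7130, 0.8560, 1.0000
Σ (Xₖ−Xₖ₋₁)(Yₖ+Yₖ₋₁) = (1/10)(0.0220+0.0000) + (1/10)(0.0690+0.0220) + (1/10)(0.1510+0.0690) + (1/10)(0.2410+0.1510) + (1/10)(0.3430+0.2410) + (1/10)(0.4510+0.3430) + (1/10)(0.5710+0.4510) + (1/10)(0.7130+0.5710) + (1/10)(0.8560+0.7130) + (1/10)(1.0000+0.8560)
  = 0.0022 + 0.0091 + 0.0220 + 0.0392 + 0.0584 + 0.0794 + 0.1022 + 0.1284 + 0.1569 + 0.1856 = 0.7834
G = 1 − 0.7834 = 0.2166

0.217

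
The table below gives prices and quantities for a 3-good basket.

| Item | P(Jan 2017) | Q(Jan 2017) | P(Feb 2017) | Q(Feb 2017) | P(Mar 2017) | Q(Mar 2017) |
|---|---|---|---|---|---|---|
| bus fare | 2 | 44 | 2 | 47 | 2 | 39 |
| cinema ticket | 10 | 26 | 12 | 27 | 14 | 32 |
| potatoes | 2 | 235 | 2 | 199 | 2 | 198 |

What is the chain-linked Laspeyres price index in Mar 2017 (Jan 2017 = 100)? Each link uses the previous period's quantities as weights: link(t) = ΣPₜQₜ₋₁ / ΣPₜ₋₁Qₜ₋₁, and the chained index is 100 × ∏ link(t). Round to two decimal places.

113.40

Link Jan 2017→Feb 2017:
ΣP(Feb 2017)Q(Jan 2017) = 2×44 + 12×26 + 2×235 = 88 + 312 + 470 = 870
ΣP(Jan 2017)Q(Jan 2017) = 2×44 + 10×26 + 2×235 = 88 + 260 + 470 = 818
link = 870/818 = 1.063570
Link Feb 2017→Mar 2017:
ΣP(Mar 2017)Q(Feb 2017) = 2×47 + 14×27 + 2×199 = 94 + 378 + 398 = 870
ΣP(Feb 2017)Q(Feb 2017) = 2×47 + 12×27 + 2×199 = 94 + 324 + 398 = 816
link = 870/816 = 1.066176
Chained index = 100 × 1.063570 × 1.066176 = 113.3953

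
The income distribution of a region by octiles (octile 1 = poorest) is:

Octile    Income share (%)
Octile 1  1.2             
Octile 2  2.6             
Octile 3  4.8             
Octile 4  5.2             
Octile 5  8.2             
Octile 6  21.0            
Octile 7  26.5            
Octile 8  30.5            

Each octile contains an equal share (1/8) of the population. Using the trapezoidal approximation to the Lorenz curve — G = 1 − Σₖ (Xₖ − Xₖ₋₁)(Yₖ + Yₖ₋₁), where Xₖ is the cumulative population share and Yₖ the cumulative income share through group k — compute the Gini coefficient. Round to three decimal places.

0.470

Cumulative income shares Yₖ: 0.0120, 0.0380, 0.0860, 0.1380, 0.2200, 0.4300, 0.6950, 1.0000
Σ (Xₖ−Xₖ₋₁)(Yₖ+Yₖ₋₁) = (1/8)(0.0120+0.0000) + (1/8)(0.0380+0.0120) + (1/8)(0.0860+0.0380) + (1/8)(0.1380+0.0860) + (1/8)(0.2200+0.1380) + (1/8)(0.4300+0.2200) + (1/8)(0.6950+0.4300) + (1/8)(1.0000+0.6950)
  = 0.0015 + 0.0063 + 0.0155 + 0.0280 + 0.0447 + 0.0813 + 0.1406 + 0.2119 = 0.5298
G = 1 − 0.5298 = 0.4702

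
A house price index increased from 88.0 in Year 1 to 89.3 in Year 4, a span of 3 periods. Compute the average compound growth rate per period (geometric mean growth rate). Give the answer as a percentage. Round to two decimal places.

Growth factor = (89.3/88.0)^(1/3) = (1.014773)^(1/3) = 1.004900
Growth rate = 1.004900 − 1 = 0.004900 = 0.4900%

0.49%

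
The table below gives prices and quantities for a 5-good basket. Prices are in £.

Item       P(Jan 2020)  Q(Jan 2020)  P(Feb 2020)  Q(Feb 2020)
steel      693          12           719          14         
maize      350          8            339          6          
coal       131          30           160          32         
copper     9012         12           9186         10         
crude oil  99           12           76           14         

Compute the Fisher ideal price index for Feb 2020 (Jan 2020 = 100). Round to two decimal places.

102.40

Laspeyres component (base-period weights):
ΣP(Feb 2020)Q(Jan 2020) = 719×12 + 339×8 + 160×30 + 9186×12 + 76×12 = 8628 + 2712 + 4800 + 110232 + 912 = 127284
ΣP(Jan 2020)Q(Jan 2020) = 693×12 + 350×8 + 131×30 + 9012×12 + 99×12 = 8316 + 2800 + 3930 + 108144 + 1188 = 124378
L = 127284 / 124378 × 100 = 102.3364
Paasche component (current-period weights):
ΣP(Feb 2020)Q(Feb 2020) = 719×14 + 339×6 + 160×32 + 9186×10 + 76×14 = 10066 + 2034 + 5120 + 91860 + 1064 = 110144
ΣP(Jan 2020)Q(Feb 2020) = 693×14 + 350×6 + 131×32 + 9012×10 + 99×14 = 9702 + 2100 + 4192 + 90120 + 1386 = 107500
P = 110144 / 107500 × 100 = 102.4595
Fisher = √(L × P) = √(102.3364 × 102.4595) = 102.3980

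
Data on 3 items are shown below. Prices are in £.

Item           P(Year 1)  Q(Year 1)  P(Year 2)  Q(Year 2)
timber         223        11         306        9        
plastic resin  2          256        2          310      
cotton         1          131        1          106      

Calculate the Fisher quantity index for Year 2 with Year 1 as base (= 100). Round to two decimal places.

87.54

Laspeyres component (base-period weights):
ΣP(Year 1)Q(Year 2) = 223×9 + 2×310 + 1×106 = 2007 + 620 + 106 = 2733
ΣP(Year 1)Q(Year 1) = 223×11 + 2×256 + 1×131 = 2453 + 512 + 131 = 3096
L = 2733 / 3096 × 100 = 88.2752
Paasche component (current-period weights):
ΣP(Year 2)Q(Year 2) = 306×9 + 2×310 + 1×106 = 2754 + 620 + 106 = 3480
ΣP(Year 2)Q(Year 1) = 306×11 + 2×256 + 1×131 = 3366 + 512 + 131 = 4009
P = 3480 / 4009 × 100 = 86.8047
Fisher = √(L × P) = √(88.2752 × 86.8047) = 87.5369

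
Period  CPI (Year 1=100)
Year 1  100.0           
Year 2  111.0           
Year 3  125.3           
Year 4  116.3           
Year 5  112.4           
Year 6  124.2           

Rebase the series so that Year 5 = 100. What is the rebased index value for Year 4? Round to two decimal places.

Rebased(Year 4) = 116.3 / 112.4 × 100 = 103.4698

103.47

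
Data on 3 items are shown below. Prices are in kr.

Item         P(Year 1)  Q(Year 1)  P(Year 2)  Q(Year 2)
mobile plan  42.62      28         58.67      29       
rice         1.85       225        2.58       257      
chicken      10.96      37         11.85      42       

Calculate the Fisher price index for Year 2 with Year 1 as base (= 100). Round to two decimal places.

131.94

Laspeyres component (base-period weights):
ΣP(Year 2)Q(Year 1) = 58.67×28 + 2.58×225 + 11.85×37 = 1642.76 + 580.5 + 438.45 = 2661.71
ΣP(Year 1)Q(Year 1) = 42.62×28 + 1.85×225 + 10.96×37 = 1193.36 + 416.25 + 405.52 = 2015.13
L = 2661.71 / 2015.13 × 100 = 132.0863
Paasche component (current-period weights):
ΣP(Year 2)Q(Year 2) = 58.67×29 + 2.58×257 + 11.85×42 = 1701.43 + 663.06 + 497.7 = 2862.19
ΣP(Year 1)Q(Year 2) = 42.62×29 + 1.85×257 + 10.96×42 = 1235.98 + 475.45 + 460.32 = 2171.75
P = 2862.19 / 2171.75 × 100 = 131.7919
Fisher = √(L × P) = √(132.0863 × 131.7919) = 131.9390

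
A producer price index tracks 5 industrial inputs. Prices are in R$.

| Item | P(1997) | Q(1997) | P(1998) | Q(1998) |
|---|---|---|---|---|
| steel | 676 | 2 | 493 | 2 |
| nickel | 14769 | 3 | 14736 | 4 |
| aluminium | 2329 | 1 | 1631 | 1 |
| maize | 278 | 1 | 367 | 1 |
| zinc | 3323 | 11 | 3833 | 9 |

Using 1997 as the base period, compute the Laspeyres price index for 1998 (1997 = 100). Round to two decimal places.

105.35

Laspeyres price index uses base-period quantities as weights.
ΣP(1998)·Q(1997) = 493×2 + 14736×3 + 1631×1 + 367×1 + 3833×11 = 986 + 44208 + 1631 + 367 + 42163 = 89355
ΣP(1997)·Q(1997) = 676×2 + 14769×3 + 2329×1 + 278×1 + 3323×11 = 1352 + 44307 + 2329 + 278 + 36553 = 84819
Index = 89355 / 84819 × 100 = 105.3479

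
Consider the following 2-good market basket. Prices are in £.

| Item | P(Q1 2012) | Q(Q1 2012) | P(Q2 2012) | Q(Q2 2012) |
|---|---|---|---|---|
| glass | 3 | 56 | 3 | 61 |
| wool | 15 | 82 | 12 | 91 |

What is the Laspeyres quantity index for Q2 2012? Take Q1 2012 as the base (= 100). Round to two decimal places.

110.73

Laspeyres quantity index uses base-period prices as weights.
ΣP(Q1 2012)·Q(Q2 2012) = 3×61 + 15×91 = 183 + 1365 = 1548
ΣP(Q1 2012)·Q(Q1 2012) = 3×56 + 15×82 = 168 + 1230 = 1398
Index = 1548 / 1398 × 100 = 110.7296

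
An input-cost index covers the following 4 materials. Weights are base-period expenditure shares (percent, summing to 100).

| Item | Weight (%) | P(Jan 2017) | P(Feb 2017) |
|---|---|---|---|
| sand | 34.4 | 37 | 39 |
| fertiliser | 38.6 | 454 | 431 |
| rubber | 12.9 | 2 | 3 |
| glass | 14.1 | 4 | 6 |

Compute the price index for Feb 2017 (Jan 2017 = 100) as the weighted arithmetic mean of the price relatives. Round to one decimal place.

113.4

sand: 34.4 × (39/37) = 34.4 × 1.054054 = 36.2595
fertiliser: 38.6 × (431/454) = 38.6 × 0.949339 = 36.6445
rubber: 12.9 × (3/2) = 12.9 × 1.500000 = 19.3500
glass: 14.1 × (6/4) = 14.1 × 1.500000 = 21.1500
Index = Σ wᵢ·(p₁ᵢ/p₀ᵢ) = 36.2595 + 36.6445 + 19.3500 + 21.1500 = 113.4040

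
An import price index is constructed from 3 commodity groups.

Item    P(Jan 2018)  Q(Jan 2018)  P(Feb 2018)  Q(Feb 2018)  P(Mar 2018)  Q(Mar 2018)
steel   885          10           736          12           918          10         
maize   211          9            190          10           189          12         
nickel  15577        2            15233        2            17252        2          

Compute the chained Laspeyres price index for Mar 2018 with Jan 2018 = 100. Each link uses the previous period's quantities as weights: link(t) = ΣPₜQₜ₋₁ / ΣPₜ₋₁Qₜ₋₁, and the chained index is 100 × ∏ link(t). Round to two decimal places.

Link Jan 2018→Feb 2018:
ΣP(Feb 2018)Q(Jan 2018) = 736×10 + 190×9 + 15233×2 = 7360 + 1710 + 30466 = 39536
ΣP(Jan 2018)Q(Jan 2018) = 885×10 + 211×9 + 15577×2 = 8850 + 1899 + 31154 = 41903
link = 39536/41903 = 0.943512
Link Feb 2018→Mar 2018:
ΣP(Mar 2018)Q(Feb 2018) = 918×12 + 189×10 + 17252×2 = 11016 + 1890 + 34504 = 47410
ΣP(Feb 2018)Q(Feb 2018) = 736×12 + 190×10 + 15233×2 = 8832 + 1900 + 30466 = 41198
link = 47410/41198 = 1.150784
Chained index = 100 × 0.943512 × 1.150784 = 108.5779

108.58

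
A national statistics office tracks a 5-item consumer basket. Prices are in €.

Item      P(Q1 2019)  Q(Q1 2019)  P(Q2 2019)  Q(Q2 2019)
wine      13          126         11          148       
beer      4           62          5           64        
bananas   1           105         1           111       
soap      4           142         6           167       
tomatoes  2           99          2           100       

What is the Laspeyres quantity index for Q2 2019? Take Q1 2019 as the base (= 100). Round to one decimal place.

Laspeyres quantity index uses base-period prices as weights.
ΣP(Q1 2019)·Q(Q2 2019) = 13×148 + 4×64 + 1×111 + 4×167 + 2×100 = 1924 + 256 + 111 + 668 + 200 = 3159
ΣP(Q1 2019)·Q(Q1 2019) = 13×126 + 4×62 + 1×105 + 4×142 + 2×99 = 1638 + 248 + 105 + 568 + 198 = 2757
Index = 3159 / 2757 × 100 = 114.5811

114.6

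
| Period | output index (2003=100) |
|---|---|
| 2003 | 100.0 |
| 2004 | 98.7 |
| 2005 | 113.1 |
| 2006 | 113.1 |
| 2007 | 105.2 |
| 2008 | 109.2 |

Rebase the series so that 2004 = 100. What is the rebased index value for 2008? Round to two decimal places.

Rebased(2008) = 109.2 / 98.7 × 100 = 110.6383

110.64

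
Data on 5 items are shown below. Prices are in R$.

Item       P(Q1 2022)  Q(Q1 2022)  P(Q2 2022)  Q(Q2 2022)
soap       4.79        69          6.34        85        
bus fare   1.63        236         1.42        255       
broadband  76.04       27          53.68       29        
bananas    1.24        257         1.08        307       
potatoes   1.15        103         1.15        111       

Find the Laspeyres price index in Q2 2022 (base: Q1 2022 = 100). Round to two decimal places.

81.67

Laspeyres price index uses base-period quantities as weights.
ΣP(Q2 2022)·Q(Q1 2022) = 6.34×69 + 1.42×236 + 53.68×27 + 1.08×257 + 1.15×103 = 437.46 + 335.12 + 1449.36 + 277.56 + 118.45 = 2617.95
ΣP(Q1 2022)·Q(Q1 2022) = 4.79×69 + 1.63×236 + 76.04×27 + 1.24×257 + 1.15×103 = 330.51 + 384.68 + 2053.08 + 318.68 + 118.45 = 3205.4
Index = 2617.95 / 3205.4 × 100 = 81.6731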